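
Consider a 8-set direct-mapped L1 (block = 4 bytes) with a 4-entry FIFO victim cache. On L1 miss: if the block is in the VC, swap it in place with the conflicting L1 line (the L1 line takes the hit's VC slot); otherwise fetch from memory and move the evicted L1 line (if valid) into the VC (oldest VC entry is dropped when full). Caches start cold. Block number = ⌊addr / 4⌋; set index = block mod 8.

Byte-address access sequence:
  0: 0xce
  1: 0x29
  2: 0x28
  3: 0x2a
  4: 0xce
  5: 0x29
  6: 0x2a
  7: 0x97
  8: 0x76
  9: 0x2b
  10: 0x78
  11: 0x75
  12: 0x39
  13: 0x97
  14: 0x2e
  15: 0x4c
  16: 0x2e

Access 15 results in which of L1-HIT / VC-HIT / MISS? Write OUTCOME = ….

0: 0xce (blk 51, set 3) → MISS  vc=[]
1: 0x29 (blk 10, set 2) → MISS  vc=[]
2: 0x28 (blk 10, set 2) → L1-HIT  vc=[]
3: 0x2a (blk 10, set 2) → L1-HIT  vc=[]
4: 0xce (blk 51, set 3) → L1-HIT  vc=[]
5: 0x29 (blk 10, set 2) → L1-HIT  vc=[]
6: 0x2a (blk 10, set 2) → L1-HIT  vc=[]
7: 0x97 (blk 37, set 5) → MISS  vc=[]
8: 0x76 (blk 29, set 5) → MISS  vc=[37]
9: 0x2b (blk 10, set 2) → L1-HIT  vc=[37]
10: 0x78 (blk 30, set 6) → MISS  vc=[37]
11: 0x75 (blk 29, set 5) → L1-HIT  vc=[37]
12: 0x39 (blk 14, set 6) → MISS  vc=[37, 30]
13: 0x97 (blk 37, set 5) → VC-HIT  vc=[29, 30]
14: 0x2e (blk 11, set 3) → MISS  vc=[29, 30, 51]
15: 0x4c (blk 19, set 3) → MISS  vc=[29, 30, 51, 11]
16: 0x2e (blk 11, set 3) → VC-HIT  vc=[29, 30, 51, 19]

OUTCOME = MISS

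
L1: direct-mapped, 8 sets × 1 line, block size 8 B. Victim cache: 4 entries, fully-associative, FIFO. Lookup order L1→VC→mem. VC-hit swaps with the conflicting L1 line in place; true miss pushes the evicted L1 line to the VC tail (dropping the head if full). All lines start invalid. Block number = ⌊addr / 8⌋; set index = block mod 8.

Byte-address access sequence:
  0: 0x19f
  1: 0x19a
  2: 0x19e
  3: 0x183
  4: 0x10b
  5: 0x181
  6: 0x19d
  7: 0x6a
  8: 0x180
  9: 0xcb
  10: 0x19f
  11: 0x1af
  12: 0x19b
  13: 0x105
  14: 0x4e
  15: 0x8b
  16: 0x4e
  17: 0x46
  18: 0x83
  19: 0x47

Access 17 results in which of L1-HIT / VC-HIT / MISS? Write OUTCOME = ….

OUTCOME = MISS

0: 0x19f (blk 51, set 3) → MISS  vc=[]
1: 0x19a (blk 51, set 3) → L1-HIT  vc=[]
2: 0x19e (blk 51, set 3) → L1-HIT  vc=[]
3: 0x183 (blk 48, set 0) → MISS  vc=[]
4: 0x10b (blk 33, set 1) → MISS  vc=[]
5: 0x181 (blk 48, set 0) → L1-HIT  vc=[]
6: 0x19d (blk 51, set 3) → L1-HIT  vc=[]
7: 0x6a (blk 13, set 5) → MISS  vc=[]
8: 0x180 (blk 48, set 0) → L1-HIT  vc=[]
9: 0xcb (blk 25, set 1) → MISS  vc=[33]
10: 0x19f (blk 51, set 3) → L1-HIT  vc=[33]
11: 0x1af (blk 53, set 5) → MISS  vc=[33, 13]
12: 0x19b (blk 51, set 3) → L1-HIT  vc=[33, 13]
13: 0x105 (blk 32, set 0) → MISS  vc=[33, 13, 48]
14: 0x4e (blk 9, set 1) → MISS  vc=[33, 13, 48, 25]
15: 0x8b (blk 17, set 1) → MISS  vc=[13, 48, 25, 9]
16: 0x4e (blk 9, set 1) → VC-HIT  vc=[13, 48, 25, 17]
17: 0x46 (blk 8, set 0) → MISS  vc=[48, 25, 17, 32]
18: 0x83 (blk 16, set 0) → MISS  vc=[25, 17, 32, 8]
19: 0x47 (blk 8, set 0) → VC-HIT  vc=[25, 17, 32, 16]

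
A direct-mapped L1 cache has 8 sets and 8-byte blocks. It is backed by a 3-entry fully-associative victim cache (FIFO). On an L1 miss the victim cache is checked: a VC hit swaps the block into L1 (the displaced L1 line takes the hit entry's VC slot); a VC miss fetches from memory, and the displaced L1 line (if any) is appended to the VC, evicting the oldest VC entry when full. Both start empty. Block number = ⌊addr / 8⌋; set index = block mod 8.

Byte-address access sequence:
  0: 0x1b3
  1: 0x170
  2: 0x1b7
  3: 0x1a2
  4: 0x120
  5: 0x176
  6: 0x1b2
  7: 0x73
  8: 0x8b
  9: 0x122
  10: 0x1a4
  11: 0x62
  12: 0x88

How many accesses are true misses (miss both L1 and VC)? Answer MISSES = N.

MISSES = 7

  [0] addr=0x1b3 blk=54 s=6: MISS | VC []
  [1] addr=0x170 blk=46 s=6: MISS | VC [54]
  [2] addr=0x1b7 blk=54 s=6: VC-HIT | VC [46]
  [3] addr=0x1a2 blk=52 s=4: MISS | VC [46]
  [4] addr=0x120 blk=36 s=4: MISS | VC [46, 52]
  [5] addr=0x176 blk=46 s=6: VC-HIT | VC [54, 52]
  [6] addr=0x1b2 blk=54 s=6: VC-HIT | VC [46, 52]
  [7] addr=0x73 blk=14 s=6: MISS | VC [46, 52, 54]
  [8] addr=0x8b blk=17 s=1: MISS | VC [46, 52, 54]
  [9] addr=0x122 blk=36 s=4: L1-HIT | VC [46, 52, 54]
  [10] addr=0x1a4 blk=52 s=4: VC-HIT | VC [46, 36, 54]
  [11] addr=0x62 blk=12 s=4: MISS | VC [36, 54, 52]
  [12] addr=0x88 blk=17 s=1: L1-HIT | VC [36, 54, 52]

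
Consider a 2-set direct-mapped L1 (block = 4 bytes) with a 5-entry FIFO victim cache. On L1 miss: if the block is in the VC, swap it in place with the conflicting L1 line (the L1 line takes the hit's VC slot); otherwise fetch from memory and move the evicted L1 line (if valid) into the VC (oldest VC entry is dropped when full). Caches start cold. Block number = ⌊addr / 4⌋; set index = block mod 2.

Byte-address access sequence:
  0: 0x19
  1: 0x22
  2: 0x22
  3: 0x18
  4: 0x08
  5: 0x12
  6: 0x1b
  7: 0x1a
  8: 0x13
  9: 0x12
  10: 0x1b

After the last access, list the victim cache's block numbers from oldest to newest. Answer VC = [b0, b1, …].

VC = [8, 4, 2]

#0 0x19→b6/s0 MISS; vc=[]
#1 0x22→b8/s0 MISS; vc=[6]
#2 0x22→b8/s0 L1-HIT; vc=[6]
#3 0x18→b6/s0 VC-HIT; vc=[8]
#4 0x8→b2/s0 MISS; vc=[8,6]
#5 0x12→b4/s0 MISS; vc=[8,6,2]
#6 0x1b→b6/s0 VC-HIT; vc=[8,4,2]
#7 0x1a→b6/s0 L1-HIT; vc=[8,4,2]
#8 0x13→b4/s0 VC-HIT; vc=[8,6,2]
#9 0x12→b4/s0 L1-HIT; vc=[8,6,2]
#10 0x1b→b6/s0 VC-HIT; vc=[8,4,2]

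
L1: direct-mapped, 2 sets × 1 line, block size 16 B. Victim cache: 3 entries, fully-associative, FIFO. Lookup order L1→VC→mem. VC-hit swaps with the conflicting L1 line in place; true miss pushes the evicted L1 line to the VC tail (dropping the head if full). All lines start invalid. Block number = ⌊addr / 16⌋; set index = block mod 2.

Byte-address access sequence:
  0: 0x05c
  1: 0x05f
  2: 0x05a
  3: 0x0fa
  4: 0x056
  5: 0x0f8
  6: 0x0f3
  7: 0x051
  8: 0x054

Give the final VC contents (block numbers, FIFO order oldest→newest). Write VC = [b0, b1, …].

VC = [15]

0: 0x5c (blk 5, set 1) → MISS  vc=[]
1: 0x5f (blk 5, set 1) → L1-HIT  vc=[]
2: 0x5a (blk 5, set 1) → L1-HIT  vc=[]
3: 0xfa (blk 15, set 1) → MISS  vc=[5]
4: 0x56 (blk 5, set 1) → VC-HIT  vc=[15]
5: 0xf8 (blk 15, set 1) → VC-HIT  vc=[5]
6: 0xf3 (blk 15, set 1) → L1-HIT  vc=[5]
7: 0x51 (blk 5, set 1) → VC-HIT  vc=[15]
8: 0x54 (blk 5, set 1) → L1-HIT  vc=[15]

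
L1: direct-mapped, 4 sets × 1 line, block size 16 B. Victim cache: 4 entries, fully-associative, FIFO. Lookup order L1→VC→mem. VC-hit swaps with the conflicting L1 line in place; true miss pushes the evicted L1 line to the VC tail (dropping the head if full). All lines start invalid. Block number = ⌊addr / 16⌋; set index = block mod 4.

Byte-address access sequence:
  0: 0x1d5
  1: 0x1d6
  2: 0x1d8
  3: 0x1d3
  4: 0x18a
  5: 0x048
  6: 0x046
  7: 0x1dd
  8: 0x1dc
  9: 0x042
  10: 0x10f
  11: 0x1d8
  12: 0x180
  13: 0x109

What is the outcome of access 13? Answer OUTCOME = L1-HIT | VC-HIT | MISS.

OUTCOME = VC-HIT

#0 0x1d5→b29/s1 MISS; vc=[]
#1 0x1d6→b29/s1 L1-HIT; vc=[]
#2 0x1d8→b29/s1 L1-HIT; vc=[]
#3 0x1d3→b29/s1 L1-HIT; vc=[]
#4 0x18a→b24/s0 MISS; vc=[]
#5 0x48→b4/s0 MISS; vc=[24]
#6 0x46→b4/s0 L1-HIT; vc=[24]
#7 0x1dd→b29/s1 L1-HIT; vc=[24]
#8 0x1dc→b29/s1 L1-HIT; vc=[24]
#9 0x42→b4/s0 L1-HIT; vc=[24]
#10 0x10f→b16/s0 MISS; vc=[24,4]
#11 0x1d8→b29/s1 L1-HIT; vc=[24,4]
#12 0x180→b24/s0 VC-HIT; vc=[16,4]
#13 0x109→b16/s0 VC-HIT; vc=[24,4]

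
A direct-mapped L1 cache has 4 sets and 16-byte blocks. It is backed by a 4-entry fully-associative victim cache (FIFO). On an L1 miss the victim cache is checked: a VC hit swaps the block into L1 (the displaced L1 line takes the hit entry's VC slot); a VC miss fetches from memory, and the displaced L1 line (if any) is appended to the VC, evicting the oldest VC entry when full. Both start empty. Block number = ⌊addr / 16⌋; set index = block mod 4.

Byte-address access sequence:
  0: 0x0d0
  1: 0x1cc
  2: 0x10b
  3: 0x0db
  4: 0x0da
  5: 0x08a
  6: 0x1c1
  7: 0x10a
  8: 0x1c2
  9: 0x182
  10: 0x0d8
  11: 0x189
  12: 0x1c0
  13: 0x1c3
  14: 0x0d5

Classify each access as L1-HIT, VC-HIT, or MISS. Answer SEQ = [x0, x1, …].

SEQ = [MISS, MISS, MISS, L1-HIT, L1-HIT, MISS, VC-HIT, VC-HIT, VC-HIT, MISS, L1-HIT, L1-HIT, VC-HIT, L1-HIT, L1-HIT]

#0 0xd0→b13/s1 MISS; vc=[]
#1 0x1cc→b28/s0 MISS; vc=[]
#2 0x10b→b16/s0 MISS; vc=[28]
#3 0xdb→b13/s1 L1-HIT; vc=[28]
#4 0xda→b13/s1 L1-HIT; vc=[28]
#5 0x8a→b8/s0 MISS; vc=[28,16]
#6 0x1c1→b28/s0 VC-HIT; vc=[8,16]
#7 0x10a→b16/s0 VC-HIT; vc=[8,28]
#8 0x1c2→b28/s0 VC-HIT; vc=[8,16]
#9 0x182→b24/s0 MISS; vc=[8,16,28]
#10 0xd8→b13/s1 L1-HIT; vc=[8,16,28]
#11 0x189→b24/s0 L1-HIT; vc=[8,16,28]
#12 0x1c0→b28/s0 VC-HIT; vc=[8,16,24]
#13 0x1c3→b28/s0 L1-HIT; vc=[8,16,24]
#14 0xd5→b13/s1 L1-HIT; vc=[8,16,24]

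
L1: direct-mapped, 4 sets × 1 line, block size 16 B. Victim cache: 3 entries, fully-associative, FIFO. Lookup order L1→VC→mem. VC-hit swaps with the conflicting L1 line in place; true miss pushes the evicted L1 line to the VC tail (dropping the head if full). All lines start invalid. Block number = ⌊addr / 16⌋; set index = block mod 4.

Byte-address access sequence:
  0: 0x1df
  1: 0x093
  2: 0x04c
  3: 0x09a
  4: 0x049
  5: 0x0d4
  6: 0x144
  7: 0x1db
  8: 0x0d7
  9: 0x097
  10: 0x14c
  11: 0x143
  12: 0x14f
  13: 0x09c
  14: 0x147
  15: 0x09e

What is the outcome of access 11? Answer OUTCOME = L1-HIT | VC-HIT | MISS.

OUTCOME = L1-HIT

0: 0x1df (blk 29, set 1) → MISS  vc=[]
1: 0x93 (blk 9, set 1) → MISS  vc=[29]
2: 0x4c (blk 4, set 0) → MISS  vc=[29]
3: 0x9a (blk 9, set 1) → L1-HIT  vc=[29]
4: 0x49 (blk 4, set 0) → L1-HIT  vc=[29]
5: 0xd4 (blk 13, set 1) → MISS  vc=[29, 9]
6: 0x144 (blk 20, set 0) → MISS  vc=[29, 9, 4]
7: 0x1db (blk 29, set 1) → VC-HIT  vc=[13, 9, 4]
8: 0xd7 (blk 13, set 1) → VC-HIT  vc=[29, 9, 4]
9: 0x97 (blk 9, set 1) → VC-HIT  vc=[29, 13, 4]
10: 0x14c (blk 20, set 0) → L1-HIT  vc=[29, 13, 4]
11: 0x143 (blk 20, set 0) → L1-HIT  vc=[29, 13, 4]
12: 0x14f (blk 20, set 0) → L1-HIT  vc=[29, 13, 4]
13: 0x9c (blk 9, set 1) → L1-HIT  vc=[29, 13, 4]
14: 0x147 (blk 20, set 0) → L1-HIT  vc=[29, 13, 4]
15: 0x9e (blk 9, set 1) → L1-HIT  vc=[29, 13, 4]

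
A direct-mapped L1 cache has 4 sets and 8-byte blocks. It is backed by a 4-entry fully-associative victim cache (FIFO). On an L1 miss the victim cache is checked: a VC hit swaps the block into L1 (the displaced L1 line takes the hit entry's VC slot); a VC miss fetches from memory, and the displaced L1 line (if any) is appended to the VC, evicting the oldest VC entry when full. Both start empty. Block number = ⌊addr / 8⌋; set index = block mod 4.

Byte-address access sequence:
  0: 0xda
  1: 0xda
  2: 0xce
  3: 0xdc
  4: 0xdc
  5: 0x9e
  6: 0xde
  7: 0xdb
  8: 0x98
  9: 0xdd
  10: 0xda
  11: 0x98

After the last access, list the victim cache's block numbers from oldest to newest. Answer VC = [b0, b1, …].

#0 0xda→b27/s3 MISS; vc=[]
#1 0xda→b27/s3 L1-HIT; vc=[]
#2 0xce→b25/s1 MISS; vc=[]
#3 0xdc→b27/s3 L1-HIT; vc=[]
#4 0xdc→b27/s3 L1-HIT; vc=[]
#5 0x9e→b19/s3 MISS; vc=[27]
#6 0xde→b27/s3 VC-HIT; vc=[19]
#7 0xdb→b27/s3 L1-HIT; vc=[19]
#8 0x98→b19/s3 VC-HIT; vc=[27]
#9 0xdd→b27/s3 VC-HIT; vc=[19]
#10 0xda→b27/s3 L1-HIT; vc=[19]
#11 0x98→b19/s3 VC-HIT; vc=[27]

VC = [27]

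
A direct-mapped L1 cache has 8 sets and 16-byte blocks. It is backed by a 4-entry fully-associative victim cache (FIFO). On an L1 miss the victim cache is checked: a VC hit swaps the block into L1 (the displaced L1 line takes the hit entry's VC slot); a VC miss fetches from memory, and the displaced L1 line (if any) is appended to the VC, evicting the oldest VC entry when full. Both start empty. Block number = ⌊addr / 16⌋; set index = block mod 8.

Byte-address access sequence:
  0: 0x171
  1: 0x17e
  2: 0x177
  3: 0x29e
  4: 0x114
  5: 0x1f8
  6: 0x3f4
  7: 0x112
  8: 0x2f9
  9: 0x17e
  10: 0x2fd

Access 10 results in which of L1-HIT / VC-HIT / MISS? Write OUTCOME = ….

#0 0x171→b23/s7 MISS; vc=[]
#1 0x17e→b23/s7 L1-HIT; vc=[]
#2 0x177→b23/s7 L1-HIT; vc=[]
#3 0x29e→b41/s1 MISS; vc=[]
#4 0x114→b17/s1 MISS; vc=[41]
#5 0x1f8→b31/s7 MISS; vc=[41,23]
#6 0x3f4→b63/s7 MISS; vc=[41,23,31]
#7 0x112→b17/s1 L1-HIT; vc=[41,23,31]
#8 0x2f9→b47/s7 MISS; vc=[41,23,31,63]
#9 0x17e→b23/s7 VC-HIT; vc=[41,47,31,63]
#10 0x2fd→b47/s7 VC-HIT; vc=[41,23,31,63]

OUTCOME = VC-HIT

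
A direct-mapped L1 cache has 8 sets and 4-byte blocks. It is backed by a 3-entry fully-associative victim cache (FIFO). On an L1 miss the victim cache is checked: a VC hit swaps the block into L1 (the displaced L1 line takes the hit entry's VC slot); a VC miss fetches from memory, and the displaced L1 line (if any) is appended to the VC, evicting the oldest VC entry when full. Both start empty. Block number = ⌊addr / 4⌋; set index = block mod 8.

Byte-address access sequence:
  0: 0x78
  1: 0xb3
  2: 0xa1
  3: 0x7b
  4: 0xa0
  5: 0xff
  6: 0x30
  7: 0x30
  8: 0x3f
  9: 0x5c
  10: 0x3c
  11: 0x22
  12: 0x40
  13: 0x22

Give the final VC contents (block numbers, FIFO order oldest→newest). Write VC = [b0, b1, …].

#0 0x78→b30/s6 MISS; vc=[]
#1 0xb3→b44/s4 MISS; vc=[]
#2 0xa1→b40/s0 MISS; vc=[]
#3 0x7b→b30/s6 L1-HIT; vc=[]
#4 0xa0→b40/s0 L1-HIT; vc=[]
#5 0xff→b63/s7 MISS; vc=[]
#6 0x30→b12/s4 MISS; vc=[44]
#7 0x30→b12/s4 L1-HIT; vc=[44]
#8 0x3f→b15/s7 MISS; vc=[44,63]
#9 0x5c→b23/s7 MISS; vc=[44,63,15]
#10 0x3c→b15/s7 VC-HIT; vc=[44,63,23]
#11 0x22→b8/s0 MISS; vc=[63,23,40]
#12 0x40→b16/s0 MISS; vc=[23,40,8]
#13 0x22→b8/s0 VC-HIT; vc=[23,40,16]

VC = [23, 40, 16]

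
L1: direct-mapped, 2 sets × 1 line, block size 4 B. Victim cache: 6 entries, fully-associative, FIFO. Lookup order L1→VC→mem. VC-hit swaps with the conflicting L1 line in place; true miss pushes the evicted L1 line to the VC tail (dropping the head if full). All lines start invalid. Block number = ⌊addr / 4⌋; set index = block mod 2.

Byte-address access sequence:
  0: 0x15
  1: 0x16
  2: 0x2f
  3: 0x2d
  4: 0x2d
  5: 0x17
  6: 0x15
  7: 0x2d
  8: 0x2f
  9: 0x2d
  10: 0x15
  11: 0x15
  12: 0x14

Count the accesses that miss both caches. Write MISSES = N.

MISSES = 2

#0 0x15→b5/s1 MISS; vc=[]
#1 0x16→b5/s1 L1-HIT; vc=[]
#2 0x2f→b11/s1 MISS; vc=[5]
#3 0x2d→b11/s1 L1-HIT; vc=[5]
#4 0x2d→b11/s1 L1-HIT; vc=[5]
#5 0x17→b5/s1 VC-HIT; vc=[11]
#6 0x15→b5/s1 L1-HIT; vc=[11]
#7 0x2d→b11/s1 VC-HIT; vc=[5]
#8 0x2f→b11/s1 L1-HIT; vc=[5]
#9 0x2d→b11/s1 L1-HIT; vc=[5]
#10 0x15→b5/s1 VC-HIT; vc=[11]
#11 0x15→b5/s1 L1-HIT; vc=[11]
#12 0x14→b5/s1 L1-HIT; vc=[11]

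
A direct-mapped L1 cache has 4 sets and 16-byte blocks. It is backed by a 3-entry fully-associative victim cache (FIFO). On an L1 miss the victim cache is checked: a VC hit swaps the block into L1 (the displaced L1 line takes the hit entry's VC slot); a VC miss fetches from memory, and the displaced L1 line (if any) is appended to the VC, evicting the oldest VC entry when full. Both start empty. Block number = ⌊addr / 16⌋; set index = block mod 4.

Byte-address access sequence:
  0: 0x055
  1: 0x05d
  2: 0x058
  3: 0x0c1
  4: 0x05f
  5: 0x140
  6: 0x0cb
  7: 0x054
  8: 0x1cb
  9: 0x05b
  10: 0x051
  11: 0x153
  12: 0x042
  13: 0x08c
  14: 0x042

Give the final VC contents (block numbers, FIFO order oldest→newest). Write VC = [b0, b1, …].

  [0] addr=0x55 blk=5 s=1: MISS | VC []
  [1] addr=0x5d blk=5 s=1: L1-HIT | VC []
  [2] addr=0x58 blk=5 s=1: L1-HIT | VC []
  [3] addr=0xc1 blk=12 s=0: MISS | VC []
  [4] addr=0x5f blk=5 s=1: L1-HIT | VC []
  [5] addr=0x140 blk=20 s=0: MISS | VC [12]
  [6] addr=0xcb blk=12 s=0: VC-HIT | VC [20]
  [7] addr=0x54 blk=5 s=1: L1-HIT | VC [20]
  [8] addr=0x1cb blk=28 s=0: MISS | VC [20, 12]
  [9] addr=0x5b blk=5 s=1: L1-HIT | VC [20, 12]
  [10] addr=0x51 blk=5 s=1: L1-HIT | VC [20, 12]
  [11] addr=0x153 blk=21 s=1: MISS | VC [20, 12, 5]
  [12] addr=0x42 blk=4 s=0: MISS | VC [12, 5, 28]
  [13] addr=0x8c blk=8 s=0: MISS | VC [5, 28, 4]
  [14] addr=0x42 blk=4 s=0: VC-HIT | VC [5, 28, 8]

VC = [5, 28, 8]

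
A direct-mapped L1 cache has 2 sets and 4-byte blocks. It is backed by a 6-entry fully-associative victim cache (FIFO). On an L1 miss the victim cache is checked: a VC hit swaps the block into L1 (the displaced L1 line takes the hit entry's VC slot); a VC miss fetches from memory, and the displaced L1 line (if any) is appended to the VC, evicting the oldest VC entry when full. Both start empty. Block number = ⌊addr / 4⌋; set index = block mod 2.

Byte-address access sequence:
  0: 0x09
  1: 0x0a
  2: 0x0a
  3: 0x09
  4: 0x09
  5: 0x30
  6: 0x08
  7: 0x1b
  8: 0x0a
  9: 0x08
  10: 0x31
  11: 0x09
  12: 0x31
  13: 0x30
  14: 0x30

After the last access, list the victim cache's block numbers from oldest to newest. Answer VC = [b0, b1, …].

VC = [2, 6]

#0 0x9→b2/s0 MISS; vc=[]
#1 0xa→b2/s0 L1-HIT; vc=[]
#2 0xa→b2/s0 L1-HIT; vc=[]
#3 0x9→b2/s0 L1-HIT; vc=[]
#4 0x9→b2/s0 L1-HIT; vc=[]
#5 0x30→b12/s0 MISS; vc=[2]
#6 0x8→b2/s0 VC-HIT; vc=[12]
#7 0x1b→b6/s0 MISS; vc=[12,2]
#8 0xa→b2/s0 VC-HIT; vc=[12,6]
#9 0x8→b2/s0 L1-HIT; vc=[12,6]
#10 0x31→b12/s0 VC-HIT; vc=[2,6]
#11 0x9→b2/s0 VC-HIT; vc=[12,6]
#12 0x31→b12/s0 VC-HIT; vc=[2,6]
#13 0x30→b12/s0 L1-HIT; vc=[2,6]
#14 0x30→b12/s0 L1-HIT; vc=[2,6]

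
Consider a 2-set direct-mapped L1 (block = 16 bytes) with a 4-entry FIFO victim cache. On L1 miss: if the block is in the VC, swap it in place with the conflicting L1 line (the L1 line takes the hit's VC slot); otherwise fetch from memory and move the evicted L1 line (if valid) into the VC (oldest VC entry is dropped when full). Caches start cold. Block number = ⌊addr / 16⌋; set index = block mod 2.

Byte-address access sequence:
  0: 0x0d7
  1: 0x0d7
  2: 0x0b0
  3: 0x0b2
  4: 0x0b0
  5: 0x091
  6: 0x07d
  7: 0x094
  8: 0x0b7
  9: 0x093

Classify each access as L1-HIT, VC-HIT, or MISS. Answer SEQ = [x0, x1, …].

SEQ = [MISS, L1-HIT, MISS, L1-HIT, L1-HIT, MISS, MISS, VC-HIT, VC-HIT, VC-HIT]

  [0] addr=0xd7 blk=13 s=1: MISS | VC []
  [1] addr=0xd7 blk=13 s=1: L1-HIT | VC []
  [2] addr=0xb0 blk=11 s=1: MISS | VC [13]
  [3] addr=0xb2 blk=11 s=1: L1-HIT | VC [13]
  [4] addr=0xb0 blk=11 s=1: L1-HIT | VC [13]
  [5] addr=0x91 blk=9 s=1: MISS | VC [13, 11]
  [6] addr=0x7d blk=7 s=1: MISS | VC [13, 11, 9]
  [7] addr=0x94 blk=9 s=1: VC-HIT | VC [13, 11, 7]
  [8] addr=0xb7 blk=11 s=1: VC-HIT | VC [13, 9, 7]
  [9] addr=0x93 blk=9 s=1: VC-HIT | VC [13, 11, 7]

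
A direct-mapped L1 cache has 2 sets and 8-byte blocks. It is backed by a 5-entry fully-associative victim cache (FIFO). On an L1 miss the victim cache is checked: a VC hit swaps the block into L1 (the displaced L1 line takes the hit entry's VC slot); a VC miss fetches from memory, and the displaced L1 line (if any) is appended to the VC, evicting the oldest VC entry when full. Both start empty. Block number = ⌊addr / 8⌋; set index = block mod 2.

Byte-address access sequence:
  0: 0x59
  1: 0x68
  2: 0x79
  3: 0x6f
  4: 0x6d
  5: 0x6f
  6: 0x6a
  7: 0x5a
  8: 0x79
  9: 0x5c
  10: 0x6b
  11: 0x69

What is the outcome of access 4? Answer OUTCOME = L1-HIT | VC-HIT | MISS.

#0 0x59→b11/s1 MISS; vc=[]
#1 0x68→b13/s1 MISS; vc=[11]
#2 0x79→b15/s1 MISS; vc=[11,13]
#3 0x6f→b13/s1 VC-HIT; vc=[11,15]
#4 0x6d→b13/s1 L1-HIT; vc=[11,15]
#5 0x6f→b13/s1 L1-HIT; vc=[11,15]
#6 0x6a→b13/s1 L1-HIT; vc=[11,15]
#7 0x5a→b11/s1 VC-HIT; vc=[13,15]
#8 0x79→b15/s1 VC-HIT; vc=[13,11]
#9 0x5c→b11/s1 VC-HIT; vc=[13,15]
#10 0x6b→b13/s1 VC-HIT; vc=[11,15]
#11 0x69→b13/s1 L1-HIT; vc=[11,15]

OUTCOME = L1-HIT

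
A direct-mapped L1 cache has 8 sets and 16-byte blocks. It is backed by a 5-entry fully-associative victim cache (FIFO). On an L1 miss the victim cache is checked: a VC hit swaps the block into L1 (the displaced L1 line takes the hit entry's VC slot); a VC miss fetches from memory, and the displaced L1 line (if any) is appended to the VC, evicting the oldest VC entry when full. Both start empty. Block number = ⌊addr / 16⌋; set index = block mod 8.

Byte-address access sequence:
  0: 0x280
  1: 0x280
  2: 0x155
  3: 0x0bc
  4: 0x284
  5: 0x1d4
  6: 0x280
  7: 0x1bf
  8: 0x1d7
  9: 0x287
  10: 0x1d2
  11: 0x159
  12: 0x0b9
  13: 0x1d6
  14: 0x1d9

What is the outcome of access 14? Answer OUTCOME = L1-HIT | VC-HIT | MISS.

0: 0x280 (blk 40, set 0) → MISS  vc=[]
1: 0x280 (blk 40, set 0) → L1-HIT  vc=[]
2: 0x155 (blk 21, set 5) → MISS  vc=[]
3: 0xbc (blk 11, set 3) → MISS  vc=[]
4: 0x284 (blk 40, set 0) → L1-HIT  vc=[]
5: 0x1d4 (blk 29, set 5) → MISS  vc=[21]
6: 0x280 (blk 40, set 0) → L1-HIT  vc=[21]
7: 0x1bf (blk 27, set 3) → MISS  vc=[21, 11]
8: 0x1d7 (blk 29, set 5) → L1-HIT  vc=[21, 11]
9: 0x287 (blk 40, set 0) → L1-HIT  vc=[21, 11]
10: 0x1d2 (blk 29, set 5) → L1-HIT  vc=[21, 11]
11: 0x159 (blk 21, set 5) → VC-HIT  vc=[29, 11]
12: 0xb9 (blk 11, set 3) → VC-HIT  vc=[29, 27]
13: 0x1d6 (blk 29, set 5) → VC-HIT  vc=[21, 27]
14: 0x1d9 (blk 29, set 5) → L1-HIT  vc=[21, 27]

OUTCOME = L1-HIT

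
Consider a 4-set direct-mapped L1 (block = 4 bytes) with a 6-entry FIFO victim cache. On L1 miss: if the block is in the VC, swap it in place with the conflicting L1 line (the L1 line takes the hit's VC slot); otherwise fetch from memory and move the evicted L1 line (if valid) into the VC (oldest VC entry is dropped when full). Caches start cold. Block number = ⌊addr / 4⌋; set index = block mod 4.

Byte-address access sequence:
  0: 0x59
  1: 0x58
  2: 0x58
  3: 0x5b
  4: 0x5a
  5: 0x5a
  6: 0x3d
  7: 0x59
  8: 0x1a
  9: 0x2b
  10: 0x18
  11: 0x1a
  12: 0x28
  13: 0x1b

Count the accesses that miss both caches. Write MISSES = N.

0: 0x59 (blk 22, set 2) → MISS  vc=[]
1: 0x58 (blk 22, set 2) → L1-HIT  vc=[]
2: 0x58 (blk 22, set 2) → L1-HIT  vc=[]
3: 0x5b (blk 22, set 2) → L1-HIT  vc=[]
4: 0x5a (blk 22, set 2) → L1-HIT  vc=[]
5: 0x5a (blk 22, set 2) → L1-HIT  vc=[]
6: 0x3d (blk 15, set 3) → MISS  vc=[]
7: 0x59 (blk 22, set 2) → L1-HIT  vc=[]
8: 0x1a (blk 6, set 2) → MISS  vc=[22]
9: 0x2b (blk 10, set 2) → MISS  vc=[22, 6]
10: 0x18 (blk 6, set 2) → VC-HIT  vc=[22, 10]
11: 0x1a (blk 6, set 2) → L1-HIT  vc=[22, 10]
12: 0x28 (blk 10, set 2) → VC-HIT  vc=[22, 6]
13: 0x1b (blk 6, set 2) → VC-HIT  vc=[22, 10]

MISSES = 4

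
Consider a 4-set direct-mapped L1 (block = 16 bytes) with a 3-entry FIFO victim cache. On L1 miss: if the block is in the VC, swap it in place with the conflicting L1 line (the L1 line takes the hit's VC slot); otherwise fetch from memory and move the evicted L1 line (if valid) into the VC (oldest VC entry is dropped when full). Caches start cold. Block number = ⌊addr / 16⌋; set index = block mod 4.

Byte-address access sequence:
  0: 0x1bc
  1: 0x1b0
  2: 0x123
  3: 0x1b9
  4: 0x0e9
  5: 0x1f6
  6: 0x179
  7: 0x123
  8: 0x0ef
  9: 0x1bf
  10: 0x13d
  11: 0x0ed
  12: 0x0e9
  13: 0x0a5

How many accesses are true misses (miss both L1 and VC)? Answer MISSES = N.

MISSES = 7

0: 0x1bc (blk 27, set 3) → MISS  vc=[]
1: 0x1b0 (blk 27, set 3) → L1-HIT  vc=[]
2: 0x123 (blk 18, set 2) → MISS  vc=[]
3: 0x1b9 (blk 27, set 3) → L1-HIT  vc=[]
4: 0xe9 (blk 14, set 2) → MISS  vc=[18]
5: 0x1f6 (blk 31, set 3) → MISS  vc=[18, 27]
6: 0x179 (blk 23, set 3) → MISS  vc=[18, 27, 31]
7: 0x123 (blk 18, set 2) → VC-HIT  vc=[14, 27, 31]
8: 0xef (blk 14, set 2) → VC-HIT  vc=[18, 27, 31]
9: 0x1bf (blk 27, set 3) → VC-HIT  vc=[18, 23, 31]
10: 0x13d (blk 19, set 3) → MISS  vc=[23, 31, 27]
11: 0xed (blk 14, set 2) → L1-HIT  vc=[23, 31, 27]
12: 0xe9 (blk 14, set 2) → L1-HIT  vc=[23, 31, 27]
13: 0xa5 (blk 10, set 2) → MISS  vc=[31, 27, 14]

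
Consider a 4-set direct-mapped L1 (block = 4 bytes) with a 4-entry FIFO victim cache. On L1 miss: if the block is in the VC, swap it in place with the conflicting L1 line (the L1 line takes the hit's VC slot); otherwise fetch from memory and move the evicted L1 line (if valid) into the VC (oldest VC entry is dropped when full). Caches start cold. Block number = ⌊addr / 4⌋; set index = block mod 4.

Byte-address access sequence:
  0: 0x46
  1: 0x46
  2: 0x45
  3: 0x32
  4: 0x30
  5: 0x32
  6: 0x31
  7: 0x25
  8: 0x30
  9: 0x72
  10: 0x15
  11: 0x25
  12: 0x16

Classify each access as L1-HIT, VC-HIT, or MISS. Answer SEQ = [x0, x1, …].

0: 0x46 (blk 17, set 1) → MISS  vc=[]
1: 0x46 (blk 17, set 1) → L1-HIT  vc=[]
2: 0x45 (blk 17, set 1) → L1-HIT  vc=[]
3: 0x32 (blk 12, set 0) → MISS  vc=[]
4: 0x30 (blk 12, set 0) → L1-HIT  vc=[]
5: 0x32 (blk 12, set 0) → L1-HIT  vc=[]
6: 0x31 (blk 12, set 0) → L1-HIT  vc=[]
7: 0x25 (blk 9, set 1) → MISS  vc=[17]
8: 0x30 (blk 12, set 0) → L1-HIT  vc=[17]
9: 0x72 (blk 28, set 0) → MISS  vc=[17, 12]
10: 0x15 (blk 5, set 1) → MISS  vc=[17, 12, 9]
11: 0x25 (blk 9, set 1) → VC-HIT  vc=[17, 12, 5]
12: 0x16 (blk 5, set 1) → VC-HIT  vc=[17, 12, 9]

SEQ = [MISS, L1-HIT, L1-HIT, MISS, L1-HIT, L1-HIT, L1-HIT, MISS, L1-HIT, MISS, MISS, VC-HIT, VC-HIT]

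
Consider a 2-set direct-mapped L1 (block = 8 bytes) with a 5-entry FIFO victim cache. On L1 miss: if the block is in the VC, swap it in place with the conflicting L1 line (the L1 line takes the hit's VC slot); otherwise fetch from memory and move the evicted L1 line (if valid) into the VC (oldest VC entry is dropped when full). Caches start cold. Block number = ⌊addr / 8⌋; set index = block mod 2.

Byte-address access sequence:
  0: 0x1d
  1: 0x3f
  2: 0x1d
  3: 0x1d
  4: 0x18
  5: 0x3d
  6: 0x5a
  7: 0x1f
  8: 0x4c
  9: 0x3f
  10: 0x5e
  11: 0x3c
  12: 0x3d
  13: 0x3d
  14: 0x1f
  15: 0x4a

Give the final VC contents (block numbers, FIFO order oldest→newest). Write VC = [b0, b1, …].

#0 0x1d→b3/s1 MISS; vc=[]
#1 0x3f→b7/s1 MISS; vc=[3]
#2 0x1d→b3/s1 VC-HIT; vc=[7]
#3 0x1d→b3/s1 L1-HIT; vc=[7]
#4 0x18→b3/s1 L1-HIT; vc=[7]
#5 0x3d→b7/s1 VC-HIT; vc=[3]
#6 0x5a→b11/s1 MISS; vc=[3,7]
#7 0x1f→b3/s1 VC-HIT; vc=[11,7]
#8 0x4c→b9/s1 MISS; vc=[11,7,3]
#9 0x3f→b7/s1 VC-HIT; vc=[11,9,3]
#10 0x5e→b11/s1 VC-HIT; vc=[7,9,3]
#11 0x3c→b7/s1 VC-HIT; vc=[11,9,3]
#12 0x3d→b7/s1 L1-HIT; vc=[11,9,3]
#13 0x3d→b7/s1 L1-HIT; vc=[11,9,3]
#14 0x1f→b3/s1 VC-HIT; vc=[11,9,7]
#15 0x4a→b9/s1 VC-HIT; vc=[11,3,7]

VC = [11, 3, 7]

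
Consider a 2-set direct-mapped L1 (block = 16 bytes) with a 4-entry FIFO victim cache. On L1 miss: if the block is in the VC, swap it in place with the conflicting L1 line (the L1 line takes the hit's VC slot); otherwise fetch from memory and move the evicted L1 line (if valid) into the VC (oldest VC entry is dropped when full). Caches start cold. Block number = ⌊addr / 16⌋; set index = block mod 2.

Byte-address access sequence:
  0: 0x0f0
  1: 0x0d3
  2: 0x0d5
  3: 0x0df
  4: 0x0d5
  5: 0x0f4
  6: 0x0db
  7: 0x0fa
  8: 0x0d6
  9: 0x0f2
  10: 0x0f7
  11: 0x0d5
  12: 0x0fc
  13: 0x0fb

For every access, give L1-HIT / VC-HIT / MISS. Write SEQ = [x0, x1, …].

SEQ = [MISS, MISS, L1-HIT, L1-HIT, L1-HIT, VC-HIT, VC-HIT, VC-HIT, VC-HIT, VC-HIT, L1-HIT, VC-HIT, VC-HIT, L1-HIT]

0: 0xf0 (blk 15, set 1) → MISS  vc=[]
1: 0xd3 (blk 13, set 1) → MISS  vc=[15]
2: 0xd5 (blk 13, set 1) → L1-HIT  vc=[15]
3: 0xdf (blk 13, set 1) → L1-HIT  vc=[15]
4: 0xd5 (blk 13, set 1) → L1-HIT  vc=[15]
5: 0xf4 (blk 15, set 1) → VC-HIT  vc=[13]
6: 0xdb (blk 13, set 1) → VC-HIT  vc=[15]
7: 0xfa (blk 15, set 1) → VC-HIT  vc=[13]
8: 0xd6 (blk 13, set 1) → VC-HIT  vc=[15]
9: 0xf2 (blk 15, set 1) → VC-HIT  vc=[13]
10: 0xf7 (blk 15, set 1) → L1-HIT  vc=[13]
11: 0xd5 (blk 13, set 1) → VC-HIT  vc=[15]
12: 0xfc (blk 15, set 1) → VC-HIT  vc=[13]
13: 0xfb (blk 15, set 1) → L1-HIT  vc=[13]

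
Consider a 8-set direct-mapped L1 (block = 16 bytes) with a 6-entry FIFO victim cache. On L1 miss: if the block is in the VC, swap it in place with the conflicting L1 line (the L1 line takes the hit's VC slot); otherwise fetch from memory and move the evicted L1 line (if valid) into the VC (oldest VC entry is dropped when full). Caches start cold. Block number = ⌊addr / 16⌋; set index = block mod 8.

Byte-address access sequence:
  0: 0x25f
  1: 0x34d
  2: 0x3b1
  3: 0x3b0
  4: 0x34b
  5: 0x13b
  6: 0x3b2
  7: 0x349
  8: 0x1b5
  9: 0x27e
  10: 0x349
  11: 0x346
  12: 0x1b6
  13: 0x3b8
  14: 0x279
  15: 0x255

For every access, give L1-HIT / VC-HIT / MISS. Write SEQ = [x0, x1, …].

#0 0x25f→b37/s5 MISS; vc=[]
#1 0x34d→b52/s4 MISS; vc=[]
#2 0x3b1→b59/s3 MISS; vc=[]
#3 0x3b0→b59/s3 L1-HIT; vc=[]
#4 0x34b→b52/s4 L1-HIT; vc=[]
#5 0x13b→b19/s3 MISS; vc=[59]
#6 0x3b2→b59/s3 VC-HIT; vc=[19]
#7 0x349→b52/s4 L1-HIT; vc=[19]
#8 0x1b5→b27/s3 MISS; vc=[19,59]
#9 0x27e→b39/s7 MISS; vc=[19,59]
#10 0x349→b52/s4 L1-HIT; vc=[19,59]
#11 0x346→b52/s4 L1-HIT; vc=[19,59]
#12 0x1b6→b27/s3 L1-HIT; vc=[19,59]
#13 0x3b8→b59/s3 VC-HIT; vc=[19,27]
#14 0x279→b39/s7 L1-HIT; vc=[19,27]
#15 0x255→b37/s5 L1-HIT; vc=[19,27]

SEQ = [MISS, MISS, MISS, L1-HIT, L1-HIT, MISS, VC-HIT, L1-HIT, MISS, MISS, L1-HIT, L1-HIT, L1-HIT, VC-HIT, L1-HIT, L1-HIT]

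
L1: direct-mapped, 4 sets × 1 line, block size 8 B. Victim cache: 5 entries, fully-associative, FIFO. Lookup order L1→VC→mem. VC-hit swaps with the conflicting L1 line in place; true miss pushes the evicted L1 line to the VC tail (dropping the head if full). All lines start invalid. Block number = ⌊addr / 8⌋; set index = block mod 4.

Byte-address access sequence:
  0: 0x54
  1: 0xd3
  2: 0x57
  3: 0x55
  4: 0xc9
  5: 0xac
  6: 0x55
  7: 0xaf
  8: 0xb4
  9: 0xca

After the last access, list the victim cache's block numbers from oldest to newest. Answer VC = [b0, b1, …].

#0 0x54→b10/s2 MISS; vc=[]
#1 0xd3→b26/s2 MISS; vc=[10]
#2 0x57→b10/s2 VC-HIT; vc=[26]
#3 0x55→b10/s2 L1-HIT; vc=[26]
#4 0xc9→b25/s1 MISS; vc=[26]
#5 0xac→b21/s1 MISS; vc=[26,25]
#6 0x55→b10/s2 L1-HIT; vc=[26,25]
#7 0xaf→b21/s1 L1-HIT; vc=[26,25]
#8 0xb4→b22/s2 MISS; vc=[26,25,10]
#9 0xca→b25/s1 VC-HIT; vc=[26,21,10]

VC = [26, 21, 10]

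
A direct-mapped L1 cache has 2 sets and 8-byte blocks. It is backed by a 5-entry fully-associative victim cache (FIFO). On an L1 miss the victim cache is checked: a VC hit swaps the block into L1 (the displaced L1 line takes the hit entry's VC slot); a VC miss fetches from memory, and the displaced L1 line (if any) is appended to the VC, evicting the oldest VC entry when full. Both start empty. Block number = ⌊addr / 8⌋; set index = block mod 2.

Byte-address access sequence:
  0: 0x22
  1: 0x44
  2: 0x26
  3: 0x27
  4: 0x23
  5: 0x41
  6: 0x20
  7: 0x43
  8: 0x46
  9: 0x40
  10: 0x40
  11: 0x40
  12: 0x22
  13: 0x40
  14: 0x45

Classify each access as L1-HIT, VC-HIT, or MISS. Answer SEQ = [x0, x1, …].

#0 0x22→b4/s0 MISS; vc=[]
#1 0x44→b8/s0 MISS; vc=[4]
#2 0x26→b4/s0 VC-HIT; vc=[8]
#3 0x27→b4/s0 L1-HIT; vc=[8]
#4 0x23→b4/s0 L1-HIT; vc=[8]
#5 0x41→b8/s0 VC-HIT; vc=[4]
#6 0x20→b4/s0 VC-HIT; vc=[8]
#7 0x43→b8/s0 VC-HIT; vc=[4]
#8 0x46→b8/s0 L1-HIT; vc=[4]
#9 0x40→b8/s0 L1-HIT; vc=[4]
#10 0x40→b8/s0 L1-HIT; vc=[4]
#11 0x40→b8/s0 L1-HIT; vc=[4]
#12 0x22→b4/s0 VC-HIT; vc=[8]
#13 0x40→b8/s0 VC-HIT; vc=[4]
#14 0x45→b8/s0 L1-HIT; vc=[4]

SEQ = [MISS, MISS, VC-HIT, L1-HIT, L1-HIT, VC-HIT, VC-HIT, VC-HIT, L1-HIT, L1-HIT, L1-HIT, L1-HIT, VC-HIT, VC-HIT, L1-HIT]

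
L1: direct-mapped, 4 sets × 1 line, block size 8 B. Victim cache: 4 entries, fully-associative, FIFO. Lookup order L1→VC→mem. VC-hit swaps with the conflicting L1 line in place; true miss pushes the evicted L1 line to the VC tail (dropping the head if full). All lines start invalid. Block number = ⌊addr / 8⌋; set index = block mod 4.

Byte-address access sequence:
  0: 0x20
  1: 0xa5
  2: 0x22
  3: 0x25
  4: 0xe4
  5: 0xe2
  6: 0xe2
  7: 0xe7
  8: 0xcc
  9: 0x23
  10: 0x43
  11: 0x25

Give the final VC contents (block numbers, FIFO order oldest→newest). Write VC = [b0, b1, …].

VC = [20, 28, 8]

0: 0x20 (blk 4, set 0) → MISS  vc=[]
1: 0xa5 (blk 20, set 0) → MISS  vc=[4]
2: 0x22 (blk 4, set 0) → VC-HIT  vc=[20]
3: 0x25 (blk 4, set 0) → L1-HIT  vc=[20]
4: 0xe4 (blk 28, set 0) → MISS  vc=[20, 4]
5: 0xe2 (blk 28, set 0) → L1-HIT  vc=[20, 4]
6: 0xe2 (blk 28, set 0) → L1-HIT  vc=[20, 4]
7: 0xe7 (blk 28, set 0) → L1-HIT  vc=[20, 4]
8: 0xcc (blk 25, set 1) → MISS  vc=[20, 4]
9: 0x23 (blk 4, set 0) → VC-HIT  vc=[20, 28]
10: 0x43 (blk 8, set 0) → MISS  vc=[20, 28, 4]
11: 0x25 (blk 4, set 0) → VC-HIT  vc=[20, 28, 8]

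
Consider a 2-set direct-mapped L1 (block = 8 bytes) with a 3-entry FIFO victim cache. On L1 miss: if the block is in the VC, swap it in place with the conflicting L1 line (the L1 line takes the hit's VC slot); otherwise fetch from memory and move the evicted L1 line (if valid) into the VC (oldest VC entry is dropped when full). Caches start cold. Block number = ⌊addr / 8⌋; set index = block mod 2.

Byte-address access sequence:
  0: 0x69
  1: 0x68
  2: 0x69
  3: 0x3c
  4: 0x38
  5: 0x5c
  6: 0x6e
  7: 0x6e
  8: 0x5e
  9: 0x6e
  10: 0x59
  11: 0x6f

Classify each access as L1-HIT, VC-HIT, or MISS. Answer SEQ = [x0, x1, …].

SEQ = [MISS, L1-HIT, L1-HIT, MISS, L1-HIT, MISS, VC-HIT, L1-HIT, VC-HIT, VC-HIT, VC-HIT, VC-HIT]

  [0] addr=0x69 blk=13 s=1: MISS | VC []
  [1] addr=0x68 blk=13 s=1: L1-HIT | VC []
  [2] addr=0x69 blk=13 s=1: L1-HIT | VC []
  [3] addr=0x3c blk=7 s=1: MISS | VC [13]
  [4] addr=0x38 blk=7 s=1: L1-HIT | VC [13]
  [5] addr=0x5c blk=11 s=1: MISS | VC [13, 7]
  [6] addr=0x6e blk=13 s=1: VC-HIT | VC [11, 7]
  [7] addr=0x6e blk=13 s=1: L1-HIT | VC [11, 7]
  [8] addr=0x5e blk=11 s=1: VC-HIT | VC [13, 7]
  [9] addr=0x6e blk=13 s=1: VC-HIT | VC [11, 7]
  [10] addr=0x59 blk=11 s=1: VC-HIT | VC [13, 7]
  [11] addr=0x6f blk=13 s=1: VC-HIT | VC [11, 7]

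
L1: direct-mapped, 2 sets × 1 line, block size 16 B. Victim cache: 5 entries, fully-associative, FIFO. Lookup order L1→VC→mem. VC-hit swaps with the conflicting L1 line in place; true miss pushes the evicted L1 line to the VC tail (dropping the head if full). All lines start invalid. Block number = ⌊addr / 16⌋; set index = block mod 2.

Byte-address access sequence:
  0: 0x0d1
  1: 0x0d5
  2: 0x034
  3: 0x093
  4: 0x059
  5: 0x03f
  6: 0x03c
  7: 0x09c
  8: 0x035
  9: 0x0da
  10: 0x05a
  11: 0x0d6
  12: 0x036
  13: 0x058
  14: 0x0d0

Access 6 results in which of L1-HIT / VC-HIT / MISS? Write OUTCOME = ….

  [0] addr=0xd1 blk=13 s=1: MISS | VC []
  [1] addr=0xd5 blk=13 s=1: L1-HIT | VC []
  [2] addr=0x34 blk=3 s=1: MISS | VC [13]
  [3] addr=0x93 blk=9 s=1: MISS | VC [13, 3]
  [4] addr=0x59 blk=5 s=1: MISS | VC [13, 3, 9]
  [5] addr=0x3f blk=3 s=1: VC-HIT | VC [13, 5, 9]
  [6] addr=0x3c blk=3 s=1: L1-HIT | VC [13, 5, 9]
  [7] addr=0x9c blk=9 s=1: VC-HIT | VC [13, 5, 3]
  [8] addr=0x35 blk=3 s=1: VC-HIT | VC [13, 5, 9]
  [9] addr=0xda blk=13 s=1: VC-HIT | VC [3, 5, 9]
  [10] addr=0x5a blk=5 s=1: VC-HIT | VC [3, 13, 9]
  [11] addr=0xd6 blk=13 s=1: VC-HIT | VC [3, 5, 9]
  [12] addr=0x36 blk=3 s=1: VC-HIT | VC [13, 5, 9]
  [13] addr=0x58 blk=5 s=1: VC-HIT | VC [13, 3, 9]
  [14] addr=0xd0 blk=13 s=1: VC-HIT | VC [5, 3, 9]

OUTCOME = L1-HIT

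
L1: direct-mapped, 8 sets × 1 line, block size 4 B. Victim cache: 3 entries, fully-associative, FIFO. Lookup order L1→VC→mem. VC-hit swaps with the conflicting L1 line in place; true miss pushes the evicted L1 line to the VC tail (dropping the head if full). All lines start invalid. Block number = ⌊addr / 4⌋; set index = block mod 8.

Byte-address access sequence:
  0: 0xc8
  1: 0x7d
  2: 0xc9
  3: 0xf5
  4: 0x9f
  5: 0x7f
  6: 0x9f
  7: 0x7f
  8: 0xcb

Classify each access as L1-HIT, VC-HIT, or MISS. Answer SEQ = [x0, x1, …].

SEQ = [MISS, MISS, L1-HIT, MISS, MISS, VC-HIT, VC-HIT, VC-HIT, L1-HIT]

#0 0xc8→b50/s2 MISS; vc=[]
#1 0x7d→b31/s7 MISS; vc=[]
#2 0xc9→b50/s2 L1-HIT; vc=[]
#3 0xf5→b61/s5 MISS; vc=[]
#4 0x9f→b39/s7 MISS; vc=[31]
#5 0x7f→b31/s7 VC-HIT; vc=[39]
#6 0x9f→b39/s7 VC-HIT; vc=[31]
#7 0x7f→b31/s7 VC-HIT; vc=[39]
#8 0xcb→b50/s2 L1-HIT; vc=[39]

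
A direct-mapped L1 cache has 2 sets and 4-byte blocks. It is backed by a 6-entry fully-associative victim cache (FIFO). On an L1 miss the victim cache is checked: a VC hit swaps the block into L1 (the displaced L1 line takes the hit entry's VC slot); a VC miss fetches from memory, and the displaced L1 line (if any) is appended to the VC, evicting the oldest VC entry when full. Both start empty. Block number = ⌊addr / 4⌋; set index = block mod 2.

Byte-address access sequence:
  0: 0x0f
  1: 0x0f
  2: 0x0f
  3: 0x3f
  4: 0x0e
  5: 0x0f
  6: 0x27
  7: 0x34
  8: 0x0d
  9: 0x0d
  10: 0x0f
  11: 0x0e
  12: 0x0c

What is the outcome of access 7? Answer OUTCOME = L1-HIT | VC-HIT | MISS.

OUTCOME = MISS

  [0] addr=0xf blk=3 s=1: MISS | VC []
  [1] addr=0xf blk=3 s=1: L1-HIT | VC []
  [2] addr=0xf blk=3 s=1: L1-HIT | VC []
  [3] addr=0x3f blk=15 s=1: MISS | VC [3]
  [4] addr=0xe blk=3 s=1: VC-HIT | VC [15]
  [5] addr=0xf blk=3 s=1: L1-HIT | VC [15]
  [6] addr=0x27 blk=9 s=1: MISS | VC [15, 3]
  [7] addr=0x34 blk=13 s=1: MISS | VC [15, 3, 9]
  [8] addr=0xd blk=3 s=1: VC-HIT | VC [15, 13, 9]
  [9] addr=0xd blk=3 s=1: L1-HIT | VC [15, 13, 9]
  [10] addr=0xf blk=3 s=1: L1-HIT | VC [15, 13, 9]
  [11] addr=0xe blk=3 s=1: L1-HIT | VC [15, 13, 9]
  [12] addr=0xc blk=3 s=1: L1-HIT | VC [15, 13, 9]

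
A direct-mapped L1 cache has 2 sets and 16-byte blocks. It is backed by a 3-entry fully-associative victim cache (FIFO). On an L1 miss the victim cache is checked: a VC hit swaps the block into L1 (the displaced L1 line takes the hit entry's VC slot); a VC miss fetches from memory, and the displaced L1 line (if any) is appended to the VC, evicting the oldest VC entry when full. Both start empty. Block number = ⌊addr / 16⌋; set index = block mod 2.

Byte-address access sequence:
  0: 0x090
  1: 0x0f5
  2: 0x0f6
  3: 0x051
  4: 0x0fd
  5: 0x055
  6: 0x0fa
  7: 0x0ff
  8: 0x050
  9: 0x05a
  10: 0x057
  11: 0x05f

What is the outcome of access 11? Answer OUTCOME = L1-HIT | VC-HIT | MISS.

OUTCOME = L1-HIT

#0 0x90→b9/s1 MISS; vc=[]
#1 0xf5→b15/s1 MISS; vc=[9]
#2 0xf6→b15/s1 L1-HIT; vc=[9]
#3 0x51→b5/s1 MISS; vc=[9,15]
#4 0xfd→b15/s1 VC-HIT; vc=[9,5]
#5 0x55→b5/s1 VC-HIT; vc=[9,15]
#6 0xfa→b15/s1 VC-HIT; vc=[9,5]
#7 0xff→b15/s1 L1-HIT; vc=[9,5]
#8 0x50→b5/s1 VC-HIT; vc=[9,15]
#9 0x5a→b5/s1 L1-HIT; vc=[9,15]
#10 0x57→b5/s1 L1-HIT; vc=[9,15]
#11 0x5f→b5/s1 L1-HIT; vc=[9,15]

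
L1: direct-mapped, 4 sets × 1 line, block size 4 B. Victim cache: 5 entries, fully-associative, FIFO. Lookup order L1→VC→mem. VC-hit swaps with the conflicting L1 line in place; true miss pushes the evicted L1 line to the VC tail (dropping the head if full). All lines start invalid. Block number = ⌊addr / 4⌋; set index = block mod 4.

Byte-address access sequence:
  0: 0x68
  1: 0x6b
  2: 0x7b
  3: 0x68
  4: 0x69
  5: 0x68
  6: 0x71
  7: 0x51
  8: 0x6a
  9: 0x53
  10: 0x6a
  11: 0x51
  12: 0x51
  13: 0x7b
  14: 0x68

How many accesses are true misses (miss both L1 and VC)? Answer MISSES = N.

MISSES = 4

0: 0x68 (blk 26, set 2) → MISS  vc=[]
1: 0x6b (blk 26, set 2) → L1-HIT  vc=[]
2: 0x7b (blk 30, set 2) → MISS  vc=[26]
3: 0x68 (blk 26, set 2) → VC-HIT  vc=[30]
4: 0x69 (blk 26, set 2) → L1-HIT  vc=[30]
5: 0x68 (blk 26, set 2) → L1-HIT  vc=[30]
6: 0x71 (blk 28, set 0) → MISS  vc=[30]
7: 0x51 (blk 20, set 0) → MISS  vc=[30, 28]
8: 0x6a (blk 26, set 2) → L1-HIT  vc=[30, 28]
9: 0x53 (blk 20, set 0) → L1-HIT  vc=[30, 28]
10: 0x6a (blk 26, set 2) → L1-HIT  vc=[30, 28]
11: 0x51 (blk 20, set 0) → L1-HIT  vc=[30, 28]
12: 0x51 (blk 20, set 0) → L1-HIT  vc=[30, 28]
13: 0x7b (blk 30, set 2) → VC-HIT  vc=[26, 28]
14: 0x68 (blk 26, set 2) → VC-HIT  vc=[30, 28]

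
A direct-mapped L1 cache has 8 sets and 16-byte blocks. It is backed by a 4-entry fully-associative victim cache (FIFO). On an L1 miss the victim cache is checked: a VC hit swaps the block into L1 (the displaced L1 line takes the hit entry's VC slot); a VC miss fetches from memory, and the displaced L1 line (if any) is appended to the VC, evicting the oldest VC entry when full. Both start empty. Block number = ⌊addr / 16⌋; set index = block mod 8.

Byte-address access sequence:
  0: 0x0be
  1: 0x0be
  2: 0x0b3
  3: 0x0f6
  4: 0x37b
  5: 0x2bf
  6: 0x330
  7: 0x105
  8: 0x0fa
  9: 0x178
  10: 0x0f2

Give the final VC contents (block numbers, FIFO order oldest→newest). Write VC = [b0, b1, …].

VC = [55, 11, 43, 23]

0: 0xbe (blk 11, set 3) → MISS  vc=[]
1: 0xbe (blk 11, set 3) → L1-HIT  vc=[]
2: 0xb3 (blk 11, set 3) → L1-HIT  vc=[]
3: 0xf6 (blk 15, set 7) → MISS  vc=[]
4: 0x37b (blk 55, set 7) → MISS  vc=[15]
5: 0x2bf (blk 43, set 3) → MISS  vc=[15, 11]
6: 0x330 (blk 51, set 3) → MISS  vc=[15, 11, 43]
7: 0x105 (blk 16, set 0) → MISS  vc=[15, 11, 43]
8: 0xfa (blk 15, set 7) → VC-HIT  vc=[55, 11, 43]
9: 0x178 (blk 23, set 7) → MISS  vc=[55, 11, 43, 15]
10: 0xf2 (blk 15, set 7) → VC-HIT  vc=[55, 11, 43, 23]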